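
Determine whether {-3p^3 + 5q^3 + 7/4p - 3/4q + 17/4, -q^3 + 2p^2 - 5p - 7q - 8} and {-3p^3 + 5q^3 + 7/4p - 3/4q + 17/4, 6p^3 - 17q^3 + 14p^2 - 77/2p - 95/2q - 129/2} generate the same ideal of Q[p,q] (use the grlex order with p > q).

Yes, the ideals are equal.

Equality of ideals is decidable: compute both reduced Gröbner bases (unique for the ordering) and check whether they agree.
Buchberger on the first generating set:
f_1 = -3p^3 + 5q^3 + 7/4p - 3/4q + 17/4, LT = p^3.
f_2 = -q^3 + 2p^2 - 5p - 7q - 8, LT = q^3.

The S-polynomials (S(f_1,f_2)) all reduce to 0 modulo the current basis, so we have a Gröbner basis.
Inter-reduce: drop elements whose leading term is divisible by another's, tail-reduce, and make monic.
Reduced Gröbner basis: {p^3 - 10/3p^2 + 31/4p + 143/12q + 143/12, q^3 - 2p^2 + 5p + 7q + 8}.

Buchberger on the second generating set:
h_1 = -3p^3 + 5q^3 + 7/4p - 3/4q + 17/4, LT = p^3.
h_2 = 6p^3 - 17q^3 + 14p^2 - 77/2p - 95/2q - 129/2, LT = p^3.

S(h_1,h_2): lcm = p^3. S = 7/6q^3 - 7/3p^2 + 35/6p + 49/6q + 28/3.
  leading term q^3: no divisor's leading term divides it; move 7/6q^3 to the remainder.
  leading term p^2: no divisor's leading term divides it; move -7/3p^2 to the remainder.
  leading term p: no divisor's leading term divides it; move 35/6p to the remainder.
  leading term q: no divisor's leading term divides it; move 49/6q to the remainder.
  leading term 1: no divisor's leading term divides it; move 28/3 to the remainder.
  remainder 7/6q^3 - 7/3p^2 + 35/6p + 49/6q + 28/3 ≠ 0; add k_3 = 7/6q^3 - 7/3p^2 + 35/6p + 49/6q + 28/3 to the basis.

The other S-polynomials (S(h_1,k_3), S(h_2,k_3)) all reduce to 0 modulo the current basis, so we have a Gröbner basis.
Inter-reduce: drop elements whose leading term is divisible by another's, tail-reduce, and make monic.
Reduced Gröbner basis: {p^3 - 10/3p^2 + 31/4p + 143/12q + 143/12, q^3 - 2p^2 + 5p + 7q + 8}.

The two bases agree; hence the ideals are identical.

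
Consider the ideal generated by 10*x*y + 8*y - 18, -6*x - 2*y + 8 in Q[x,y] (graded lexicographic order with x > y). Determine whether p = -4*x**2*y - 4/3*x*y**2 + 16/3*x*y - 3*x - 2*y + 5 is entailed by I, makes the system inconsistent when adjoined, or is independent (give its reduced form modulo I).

First compute the reduced Gröbner basis of I by Buchberger's algorithm.
f_1 = 10*x*y + 8*y - 18, LT = x*y.
f_2 = -6*x - 2*y + 8, LT = x.

S(f_1,f_2): lcm = x*y. S = -1/3*y**2 + 32/15*y - 9/5.
  reduce S modulo (f_1, f_2):
  remainder -1/3*y**2 + 32/15*y - 9/5 ≠ 0; add h_3 = -1/3*y**2 + 32/15*y - 9/5 to the basis.

The other S-polynomials (S(f_1,h_3), S(f_2,h_3)) all reduce to 0 modulo the current basis, so we have a Gröbner basis.
Inter-reduce: drop elements whose leading term is divisible by another's, tail-reduce, and make monic.
Reduced Gröbner basis: {y**2 - 32/5*y + 27/5, x + 1/3*y - 4/3}.
Label its elements g_1 = y**2 - 32/5*y + 27/5, g_2 = x + 1/3*y - 4/3.

Reduce p = -4*x**2*y - 4/3*x*y**2 + 16/3*x*y - 3*x - 2*y + 5 modulo G:
  leading term x**2*y: subtract (-4*x*y)·g_2 from -4*x**2*y - 4/3*x*y**2 + 16/3*x*y - 3*x - 2*y + 5 → -3*x - 2*y + 5
  leading term x: subtract (-3)·g_2 from -3*x - 2*y + 5 → -y + 1
  leading term y: no divisor's leading term divides it; move -y to the remainder.
  leading term 1: no divisor's leading term divides it; move 1 to the remainder.
  normal form = -y + 1.
The normal form is nonzero, so p ∉ I. Since p minus its normal form lies in I, I + (p) = I + (r) where r = -y + 1; decide whether this ideal is the whole ring.
Run Buchberger on G together with r (pairs among the g_i already reduce to 0 since G is a Gröbner basis):
g_1 = y**2 - 32/5*y + 27/5, LT = y**2.
g_2 = x + 1/3*y - 4/3, LT = x.
r = -y + 1, LT = y.

The S-polynomials (S(g_1,g_2), S(g_1,r), S(g_2,r)) all reduce to 0 modulo the current basis, so we have a Gröbner basis.
Inter-reduce: drop elements whose leading term is divisible by another's, tail-reduce, and make monic.
Reduced Gröbner basis: {x - 1, y - 1}.
The reduced Gröbner basis of I + (p) is {x - 1, y - 1} ≠ {1}, a proper ideal, so the enlarged system stays consistent: p is independent of I, with normal form -y + 1.

-4*x**2*y - 4/3*x*y**2 + 16/3*x*y - 3*x - 2*y + 5 is independent of I; its normal form modulo I is -y + 1.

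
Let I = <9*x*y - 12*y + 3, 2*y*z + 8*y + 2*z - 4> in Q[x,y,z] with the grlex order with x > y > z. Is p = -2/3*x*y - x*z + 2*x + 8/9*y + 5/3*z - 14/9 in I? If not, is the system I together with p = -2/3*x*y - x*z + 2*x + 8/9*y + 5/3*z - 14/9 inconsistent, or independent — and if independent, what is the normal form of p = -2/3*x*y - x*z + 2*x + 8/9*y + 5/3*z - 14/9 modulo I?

First compute the reduced Gröbner basis of I by Buchberger's algorithm.
f_1 = 9*x*y - 12*y + 3, LT = x*y.
f_2 = 2*y*z + 8*y + 2*z - 4, LT = y*z.

S(f_1,f_2): lcm = x*y*z. S = -4*x*y - x*z - 4/3*y*z + 2*x + 1/3*z.
  leading term x*y: subtract (-4/9)·f_1 from -4*x*y - x*z - 4/3*y*z + 2*x + 1/3*z → -x*z - 4/3*y*z + 2*x - 16/3*y + 1/3*z + 4/3
  leading term x*z: no divisor's leading term divides it; move -x*z to the remainder.
  leading term y*z: subtract (-2/3)·f_2 from -4/3*y*z + 2*x - 16/3*y + 1/3*z + 4/3 → 2*x + 5/3*z - 4/3
  leading term x: no divisor's leading term divides it; move 2*x to the remainder.
  leading term z: no divisor's leading term divides it; move 5/3*z to the remainder.
  leading term 1: no divisor's leading term divides it; move -4/3 to the remainder.
  remainder -x*z + 2*x + 5/3*z - 4/3 ≠ 0; add h_3 = -x*z + 2*x + 5/3*z - 4/3 to the basis.

The other S-polynomials (S(f_1,h_3), S(f_2,h_3)) all reduce to 0 modulo the current basis, so we have a Gröbner basis.
Inter-reduce: drop elements whose leading term is divisible by another's, tail-reduce, and make monic.
Reduced Gröbner basis: {x*y - 4/3*y + 1/3, x*z - 2*x - 5/3*z + 4/3, y*z + 4*y + z - 2}.
Label its elements g_1 = x*y - 4/3*y + 1/3, g_2 = x*z - 2*x - 5/3*z + 4/3, g_3 = y*z + 4*y + z - 2.

Reduce p = -2/3*x*y - x*z + 2*x + 8/9*y + 5/3*z - 14/9 modulo G:
  leading term x*y: subtract (-2/3)·g_1 from -2/3*x*y - x*z + 2*x + 8/9*y + 5/3*z - 14/9 → -x*z + 2*x + 5/3*z - 4/3
  leading term x*z: subtract (-1)·g_2 from -x*z + 2*x + 5/3*z - 4/3 → 0
  normal form = 0.
Since the normal form is 0, p ∈ I.

-2/3*x*y - x*z + 2*x + 8/9*y + 5/3*z - 14/9 lies in I (it reduces to 0).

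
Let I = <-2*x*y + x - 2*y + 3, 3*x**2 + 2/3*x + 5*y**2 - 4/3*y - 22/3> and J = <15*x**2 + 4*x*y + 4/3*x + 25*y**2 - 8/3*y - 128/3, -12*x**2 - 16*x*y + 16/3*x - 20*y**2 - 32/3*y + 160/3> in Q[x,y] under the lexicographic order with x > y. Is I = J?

Yes, the ideals are equal.

Two ideals are equal iff their reduced Gröbner bases coincide (the reduced basis is unique for a fixed ordering).
Buchberger on the first generating set:
f_1 = -2*x*y + x - 2*y + 3, LT = x*y.
f_2 = 3*x**2 + 2/3*x + 5*y**2 - 4/3*y - 22/3, LT = x**2.

S(f_1,f_2): lcm = x**2*y. S = -1/2*x**2 + 7/9*x*y - 3/2*x - 5/3*y**3 + 4/9*y**2 + 22/9*y.
  leading term x**2: subtract (-1/6)·f_2 from -1/2*x**2 + 7/9*x*y - 3/2*x - 5/3*y**3 + 4/9*y**2 + 22/9*y → 7/9*x*y - 25/18*x - 5/3*y**3 + 23/18*y**2 + 20/9*y - 11/9
  leading term x*y: subtract (-7/18)·f_1 from 7/9*x*y - 25/18*x - 5/3*y**3 + 23/18*y**2 + 20/9*y - 11/9 → -x - 5/3*y**3 + 23/18*y**2 + 13/9*y - 1/18
  leading term x: no divisor's leading term divides it; move -x to the remainder.
  leading term y**3: no divisor's leading term divides it; move -5/3*y**3 to the remainder.
  leading term y**2: no divisor's leading term divides it; move 23/18*y**2 to the remainder.
  leading term y: no divisor's leading term divides it; move 13/9*y to the remainder.
  leading term 1: no divisor's leading term divides it; move -1/18 to the remainder.
  remainder -x - 5/3*y**3 + 23/18*y**2 + 13/9*y - 1/18 ≠ 0; add g_3 = -x - 5/3*y**3 + 23/18*y**2 + 13/9*y - 1/18 to the basis.

S(f_1,g_3): lcm = x*y. S = -1/2*x - 5/3*y**4 + 23/18*y**3 + 13/9*y**2 + 17/18*y - 3/2.
  leading term x: subtract (1/2)·g_3 from -1/2*x - 5/3*y**4 + 23/18*y**3 + 13/9*y**2 + 17/18*y - 3/2 → -5/3*y**4 + 19/9*y**3 + 29/36*y**2 + 2/9*y - 53/36
  leading term y**4: no divisor's leading term divides it; move -5/3*y**4 to the remainder.
  leading term y**3: no divisor's leading term divides it; move 19/9*y**3 to the remainder.
  leading term y**2: no divisor's leading term divides it; move 29/36*y**2 to the remainder.
  leading term y: no divisor's leading term divides it; move 2/9*y to the remainder.
  leading term 1: no divisor's leading term divides it; move -53/36 to the remainder.
  remainder -5/3*y**4 + 19/9*y**3 + 29/36*y**2 + 2/9*y - 53/36 ≠ 0; add g_4 = -5/3*y**4 + 19/9*y**3 + 29/36*y**2 + 2/9*y - 53/36 to the basis.

The other S-polynomials (S(f_2,g_3), S(f_1,g_4), S(f_2,g_4), S(g_3,g_4)) all reduce to 0 modulo the current basis, so we have a Gröbner basis.
Inter-reduce: drop elements whose leading term is divisible by another's, tail-reduce, and make monic.
Reduced Gröbner basis: {x + 5/3*y**3 - 23/18*y**2 - 13/9*y + 1/18, y**4 - 19/15*y**3 - 29/60*y**2 - 2/15*y + 53/60}.

Buchberger on the second generating set:
h_1 = 15*x**2 + 4*x*y + 4/3*x + 25*y**2 - 8/3*y - 128/3, LT = x**2.
h_2 = -12*x**2 - 16*x*y + 16/3*x - 20*y**2 - 32/3*y + 160/3, LT = x**2.

S(h_1,h_2): lcm = x**2. S = -16/15*x*y + 8/15*x - 16/15*y + 8/5.
  leading term x*y: no divisor's leading term divides it; move -16/15*x*y to the remainder.
  leading term x: no divisor's leading term divides it; move 8/15*x to the remainder.
  leading term y: no divisor's leading term divides it; move -16/15*y to the remainder.
  leading term 1: no divisor's leading term divides it; move 8/5 to the remainder.
  remainder -16/15*x*y + 8/15*x - 16/15*y + 8/5 ≠ 0; add k_3 = -16/15*x*y + 8/15*x - 16/15*y + 8/5 to the basis.

S(h_1,k_3): lcm = x**2*y. S = 1/2*x**2 + 4/15*x*y**2 - 41/45*x*y + 3/2*x + 5/3*y**3 - 8/45*y**2 - 128/45*y.
  leading term x**2: subtract (1/30)·h_1 from 1/2*x**2 + 4/15*x*y**2 - 41/45*x*y + 3/2*x + 5/3*y**3 - 8/45*y**2 - 128/45*y → 4/15*x*y**2 - 47/45*x*y + 131/90*x + 5/3*y**3 - 91/90*y**2 - 124/45*y + 64/45
  leading term x*y**2: subtract (-1/4*y)·k_3 from 4/15*x*y**2 - 47/45*x*y + 131/90*x + 5/3*y**3 - 91/90*y**2 - 124/45*y + 64/45 → -41/45*x*y + 131/90*x + 5/3*y**3 - 23/18*y**2 - 106/45*y + 64/45
  leading term x*y: subtract (41/48)·k_3 from -41/45*x*y + 131/90*x + 5/3*y**3 - 23/18*y**2 - 106/45*y + 64/45 → x + 5/3*y**3 - 23/18*y**2 - 13/9*y + 1/18
  leading term x: no divisor's leading term divides it; move x to the remainder.
  leading term y**3: no divisor's leading term divides it; move 5/3*y**3 to the remainder.
  leading term y**2: no divisor's leading term divides it; move -23/18*y**2 to the remainder.
  leading term y: no divisor's leading term divides it; move -13/9*y to the remainder.
  leading term 1: no divisor's leading term divides it; move 1/18 to the remainder.
  remainder x + 5/3*y**3 - 23/18*y**2 - 13/9*y + 1/18 ≠ 0; add k_4 = x + 5/3*y**3 - 23/18*y**2 - 13/9*y + 1/18 to the basis.

S(k_3,k_4): lcm = x*y. S = -1/2*x - 5/3*y**4 + 23/18*y**3 + 13/9*y**2 + 17/18*y - 3/2.
  leading term x: subtract (-1/2)·k_4 from -1/2*x - 5/3*y**4 + 23/18*y**3 + 13/9*y**2 + 17/18*y - 3/2 → -5/3*y**4 + 19/9*y**3 + 29/36*y**2 + 2/9*y - 53/36
  leading term y**4: no divisor's leading term divides it; move -5/3*y**4 to the remainder.
  leading term y**3: no divisor's leading term divides it; move 19/9*y**3 to the remainder.
  leading term y**2: no divisor's leading term divides it; move 29/36*y**2 to the remainder.
  leading term y: no divisor's leading term divides it; move 2/9*y to the remainder.
  leading term 1: no divisor's leading term divides it; move -53/36 to the remainder.
  remainder -5/3*y**4 + 19/9*y**3 + 29/36*y**2 + 2/9*y - 53/36 ≠ 0; add k_5 = -5/3*y**4 + 19/9*y**3 + 29/36*y**2 + 2/9*y - 53/36 to the basis.

The other S-polynomials (S(h_2,k_3), S(h_1,k_4), S(h_2,k_4), S(h_1,k_5), S(h_2,k_5), S(k_3,k_5), S(k_4,k_5)) all reduce to 0 modulo the current basis, so we have a Gröbner basis.
Inter-reduce: drop elements whose leading term is divisible by another's, tail-reduce, and make monic.
Reduced Gröbner basis: {x + 5/3*y**3 - 23/18*y**2 - 13/9*y + 1/18, y**4 - 19/15*y**3 - 29/60*y**2 - 2/15*y + 53/60}.

The two bases agree; hence the ideals are identical.
The same test decides containment: I ⊆ J iff every generator of I reduces to 0 modulo a Gröbner basis of J.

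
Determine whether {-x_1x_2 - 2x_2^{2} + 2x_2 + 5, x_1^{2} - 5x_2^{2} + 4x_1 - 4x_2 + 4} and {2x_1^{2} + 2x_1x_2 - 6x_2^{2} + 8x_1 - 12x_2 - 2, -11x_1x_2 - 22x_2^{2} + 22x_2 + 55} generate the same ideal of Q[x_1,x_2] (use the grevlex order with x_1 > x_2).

Equality of ideals is decidable: compute both reduced Gröbner bases (unique for the ordering) and check whether they agree.
Buchberger on the first generating set:
f_1 = -x_1x_2 - 2x_2^{2} + 2x_2 + 5, LT = x_1x_2.
f_2 = x_1^{2} - 5x_2^{2} + 4x_1 - 4x_2 + 4, LT = x_1^{2}.

S(f_1,f_2): lcm = x_1^{2}x_2. S = 2x_1x_2^{2} + 5x_2^{3} - 6x_1x_2 + 4x_2^{2} - 5x_1 - 4x_2.
  leading term x_1x_2^{2}: subtract (-2x_2)·f_1 from 2x_1x_2^{2} + 5x_2^{3} - 6x_1x_2 + 4x_2^{2} - 5x_1 - 4x_2 → x_2^{3} - 6x_1x_2 + 8x_2^{2} - 5x_1 + 6x_2
  leading term x_2^{3}: no divisor's leading term divides it; move x_2^{3} to the remainder.
  leading term x_1x_2: subtract (6)·f_1 from -6x_1x_2 + 8x_2^{2} - 5x_1 + 6x_2 → 20x_2^{2} - 5x_1 - 6x_2 - 30
  leading term x_2^{2}: no divisor's leading term divides it; move 20x_2^{2} to the remainder.
  leading term x_1: no divisor's leading term divides it; move -5x_1 to the remainder.
  leading term x_2: no divisor's leading term divides it; move -6x_2 to the remainder.
  leading term 1: no divisor's leading term divides it; move -30 to the remainder.
  remainder x_2^{3} + 20x_2^{2} - 5x_1 - 6x_2 - 30 ≠ 0; add g_3 = x_2^{3} + 20x_2^{2} - 5x_1 - 6x_2 - 30 to the basis.

The other S-polynomials (S(f_1,g_3), S(f_2,g_3)) all reduce to 0 modulo the current basis, so we have a Gröbner basis.
Inter-reduce: drop elements whose leading term is divisible by another's, tail-reduce, and make monic.
Reduced Gröbner basis: {x_2^{3} + 20x_2^{2} - 5x_1 - 6x_2 - 30, x_1^{2} - 5x_2^{2} + 4x_1 - 4x_2 + 4, x_1x_2 + 2x_2^{2} - 2x_2 - 5}.

Buchberger on the second generating set:
h_1 = 2x_1^{2} + 2x_1x_2 - 6x_2^{2} + 8x_1 - 12x_2 - 2, LT = x_1^{2}.
h_2 = -11x_1x_2 - 22x_2^{2} + 22x_2 + 55, LT = x_1x_2.

S(h_1,h_2): lcm = x_1^{2}x_2. S = -x_1x_2^{2} - 3x_2^{3} + 6x_1x_2 - 6x_2^{2} + 5x_1 - x_2.
  leading term x_1x_2^{2}: subtract (\tfrac{1}{11}x_2)·h_2 from -x_1x_2^{2} - 3x_2^{3} + 6x_1x_2 - 6x_2^{2} + 5x_1 - x_2 → -x_2^{3} + 6x_1x_2 - 8x_2^{2} + 5x_1 - 6x_2
  leading term x_2^{3}: no divisor's leading term divides it; move -x_2^{3} to the remainder.
  leading term x_1x_2: subtract (-\tfrac{6}{11})·h_2 from 6x_1x_2 - 8x_2^{2} + 5x_1 - 6x_2 → -20x_2^{2} + 5x_1 + 6x_2 + 30
  leading term x_2^{2}: no divisor's leading term divides it; move -20x_2^{2} to the remainder.
  leading term x_1: no divisor's leading term divides it; move 5x_1 to the remainder.
  leading term x_2: no divisor's leading term divides it; move 6x_2 to the remainder.
  leading term 1: no divisor's leading term divides it; move 30 to the remainder.
  remainder -x_2^{3} - 20x_2^{2} + 5x_1 + 6x_2 + 30 ≠ 0; add k_3 = -x_2^{3} - 20x_2^{2} + 5x_1 + 6x_2 + 30 to the basis.

The other S-polynomials (S(h_1,k_3), S(h_2,k_3)) all reduce to 0 modulo the current basis, so we have a Gröbner basis.
Inter-reduce: drop elements whose leading term is divisible by another's, tail-reduce, and make monic.
Reduced Gröbner basis: {x_2^{3} + 20x_2^{2} - 5x_1 - 6x_2 - 30, x_1^{2} - 5x_2^{2} + 4x_1 - 4x_2 + 4, x_1x_2 + 2x_2^{2} - 2x_2 - 5}.

The two bases agree; hence the ideals are identical.

Yes, the ideals are equal.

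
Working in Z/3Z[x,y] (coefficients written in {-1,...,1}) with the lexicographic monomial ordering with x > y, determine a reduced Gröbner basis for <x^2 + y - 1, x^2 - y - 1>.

G = {x^2 - 1, y}

f_1 = x^2 + y - 1, LT = x^2.
f_2 = x^2 - y - 1, LT = x^2.

S(f_1,f_2): lcm = x^2. S = -y.
  leading term y: no divisor's leading term divides it; move -y to the remainder.
  remainder -y ≠ 0; add g_3 = -y to the basis.

The other S-polynomials (S(f_1,g_3), S(f_2,g_3)) all reduce to 0 modulo the current basis, so we have a Gröbner basis.
Inter-reduce: drop elements whose leading term is divisible by another's, tail-reduce, and make monic.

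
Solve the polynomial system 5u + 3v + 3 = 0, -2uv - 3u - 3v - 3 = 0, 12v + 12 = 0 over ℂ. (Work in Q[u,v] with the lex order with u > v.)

{(0, -1)}

Compute a lex Gröbner basis by Buchberger's algorithm.
f_1 = 5u + 3v + 3, LT = u.
f_2 = -2uv - 3u - 3v - 3, LT = uv.
f_3 = 12v + 12, LT = v.

The S-polynomials (S(f_1,f_2), S(f_1,f_3), S(f_2,f_3)) all reduce to 0 modulo the current basis, so we have a Gröbner basis.
Inter-reduce: drop elements whose leading term is divisible by another's, tail-reduce, and make monic.
Reduced Gröbner basis: {u, v + 1}.

The lex basis is triangular: the last element involves only v. Solving v + 1 = 0 gives v ∈ {-1}; substituting each value into the earlier elements determines the remaining variables.
  v = -1: the earlier basis element becomes u = 0, giving u = 0 — point (0, -1).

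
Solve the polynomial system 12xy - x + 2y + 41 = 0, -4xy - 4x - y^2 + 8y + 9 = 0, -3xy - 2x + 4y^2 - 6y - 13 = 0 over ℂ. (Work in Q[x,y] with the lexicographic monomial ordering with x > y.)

{(3, -1)}

Compute a lex Gröbner basis by Buchberger's algorithm.
f_1 = 12xy - x + 2y + 41, LT = xy.
f_2 = -4xy - 4x - y^2 + 8y + 9, LT = xy.
f_3 = -3xy - 2x + 4y^2 - 6y - 13, LT = xy.

S(f_1,f_2): lcm = xy. S = -13/12x - 1/4y^2 + 13/6y + 17/3.
  reduce S modulo (f_1, f_2, f_3):
  remainder -13/12x - 1/4y^2 + 13/6y + 17/3 ≠ 0; add h_4 = -13/12x - 1/4y^2 + 13/6y + 17/3 to the basis.

S(f_1,f_3): lcm = xy. S = -3/4x + 4/3y^2 - 11/6y - 11/12.
  reduce S modulo (f_1, f_2, f_3, h_4):
  remainder 235/156y^2 - 10/3y - 755/156 ≠ 0; add h_5 = 235/156y^2 - 10/3y - 755/156 to the basis.

S(f_1,h_4): lcm = xy. S = -1/12x - 3/13y^3 + 2y^2 + 421/78y + 41/12.
  reduce S modulo (f_1, f_2, f_3, h_4, h_5):
  remainder 17291/2209y + 17291/2209 ≠ 0; add h_6 = 17291/2209y + 17291/2209 to the basis.

The other S-polynomials (S(f_2,f_3), S(f_2,h_4), S(f_3,h_4), S(f_1,h_5), S(f_2,h_5), S(f_3,h_5), S(h_4,h_5), S(f_1,h_6), S(f_2,h_6), S(f_3,h_6), S(h_4,h_6), S(h_5,h_6)) all reduce to 0 modulo the current basis, so we have a Gröbner basis.
Inter-reduce: drop elements whose leading term is divisible by another's, tail-reduce, and make monic.
Reduced Gröbner basis: {x - 3, y + 1}.

From the last basis element, y + 1 = 0, so y takes values in {-1}. Each choice, substituted upward through the basis, yields the corresponding point(s) of the solution set.
  y = -1: the earlier basis element becomes x - 3 = 0, giving x = 3 — point (3, -1).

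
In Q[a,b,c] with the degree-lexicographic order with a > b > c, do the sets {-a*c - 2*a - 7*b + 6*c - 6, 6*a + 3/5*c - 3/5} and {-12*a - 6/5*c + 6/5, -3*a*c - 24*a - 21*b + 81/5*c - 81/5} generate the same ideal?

Yes, the ideals are equal.

For a fixed monomial order, each ideal has a unique reduced Gröbner basis; comparing bases decides equality.
Buchberger on the first generating set:
f_1 = -a*c - 2*a - 7*b + 6*c - 6, LT = a*c.
f_2 = 6*a + 3/5*c - 3/5, LT = a.

S(f_1,f_2): lcm = a*c. S = -1/10*c**2 + 2*a + 7*b - 59/10*c + 6.
  reduce S modulo (f_1, f_2):
  remainder -1/10*c**2 + 7*b - 61/10*c + 31/5 ≠ 0; add g_3 = -1/10*c**2 + 7*b - 61/10*c + 31/5 to the basis.

The other S-polynomials (S(f_1,g_3), S(f_2,g_3)) all reduce to 0 modulo the current basis, so we have a Gröbner basis.
Inter-reduce: drop elements whose leading term is divisible by another's, tail-reduce, and make monic.
Reduced Gröbner basis: {c**2 - 70*b + 61*c - 62, a + 1/10*c - 1/10}.

Buchberger on the second generating set:
h_1 = -12*a - 6/5*c + 6/5, LT = a.
h_2 = -3*a*c - 24*a - 21*b + 81/5*c - 81/5, LT = a*c.

S(h_1,h_2): lcm = a*c. S = 1/10*c**2 - 8*a - 7*b + 53/10*c - 27/5.
  reduce S modulo (h_1, h_2):
  remainder 1/10*c**2 - 7*b + 61/10*c - 31/5 ≠ 0; add k_3 = 1/10*c**2 - 7*b + 61/10*c - 31/5 to the basis.

The other S-polynomials (S(h_1,k_3), S(h_2,k_3)) all reduce to 0 modulo the current basis, so we have a Gröbner basis.
Inter-reduce: drop elements whose leading term is divisible by another's, tail-reduce, and make monic.
Reduced Gröbner basis: {c**2 - 70*b + 61*c - 62, a + 1/10*c - 1/10}.

These coincide, so the ideals are equal.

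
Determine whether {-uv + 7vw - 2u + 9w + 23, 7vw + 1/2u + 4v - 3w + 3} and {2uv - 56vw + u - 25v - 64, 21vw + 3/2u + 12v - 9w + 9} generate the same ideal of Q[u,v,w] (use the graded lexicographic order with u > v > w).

No, the ideals differ.

Two ideals are equal iff their reduced Gröbner bases coincide (the reduced basis is unique for a fixed ordering).
Buchberger on the first generating set:
f_1 = -uv + 7vw - 2u + 9w + 23, LT = uv.
f_2 = 7vw + 1/2u + 4v - 3w + 3, LT = vw.

S(f_1,f_2): lcm = uvw. S = -7vw^2 - 1/14u^2 - 4/7uv + 17/7uw - 9w^2 - 3/7u - 23w.
  leading term vw^2: subtract (-w)·f_2 from -7vw^2 - 1/14u^2 - 4/7uv + 17/7uw - 9w^2 - 3/7u - 23w → -1/14u^2 - 4/7uv + 41/14uw + 4vw - 12w^2 - 3/7u - 20w
  leading term u^2: no divisor's leading term divides it; move -1/14u^2 to the remainder.
  leading term uv: subtract (4/7)·f_1 from -4/7uv + 41/14uw + 4vw - 12w^2 - 3/7u - 20w → 41/14uw - 12w^2 + 5/7u - 176/7w - 92/7
  leading term uw: no divisor's leading term divides it; move 41/14uw to the remainder.
  leading term w^2: no divisor's leading term divides it; move -12w^2 to the remainder.
  leading term u: no divisor's leading term divides it; move 5/7u to the remainder.
  leading term w: no divisor's leading term divides it; move -176/7w to the remainder.
  leading term 1: no divisor's leading term divides it; move -92/7 to the remainder.
  remainder -1/14u^2 + 41/14uw - 12w^2 + 5/7u - 176/7w - 92/7 ≠ 0; add g_3 = -1/14u^2 + 41/14uw - 12w^2 + 5/7u - 176/7w - 92/7 to the basis.

The other S-polynomials (S(f_1,g_3), S(f_2,g_3)) all reduce to 0 modulo the current basis, so we have a Gröbner basis.
Inter-reduce: drop elements whose leading term is divisible by another's, tail-reduce, and make monic.
Reduced Gröbner basis: {u^2 - 41uw + 168w^2 - 10u + 352w + 184, uv + 5/2u + 4v - 12w - 20, vw + 1/14u + 4/7v - 3/7w + 3/7}.

Buchberger on the second generating set:
h_1 = 2uv - 56vw + u - 25v - 64, LT = uv.
h_2 = 21vw + 3/2u + 12v - 9w + 9, LT = vw.

S(h_1,h_2): lcm = uvw. S = -28vw^2 - 1/14u^2 - 4/7uv + 13/14uw - 25/2vw - 3/7u - 32w.
  leading term vw^2: subtract (-4/3w)·h_2 from -28vw^2 - 1/14u^2 - 4/7uv + 13/14uw - 25/2vw - 3/7u - 32w → -1/14u^2 - 4/7uv + 41/14uw + 7/2vw - 12w^2 - 3/7u - 20w
  leading term u^2: no divisor's leading term divides it; move -1/14u^2 to the remainder.
  leading term uv: subtract (-2/7)·h_1 from -4/7uv + 41/14uw + 7/2vw - 12w^2 - 3/7u - 20w → 41/14uw - 25/2vw - 12w^2 - 1/7u - 50/7v - 20w - 128/7
  leading term uw: no divisor's leading term divides it; move 41/14uw to the remainder.
  leading term vw: subtract (-25/42)·h_2 from -25/2vw - 12w^2 - 1/7u - 50/7v - 20w - 128/7 → -12w^2 + 3/4u - 355/14w - 181/14
  leading term w^2: no divisor's leading term divides it; move -12w^2 to the remainder.
  leading term u: no divisor's leading term divides it; move 3/4u to the remainder.
  leading term w: no divisor's leading term divides it; move -355/14w to the remainder.
  leading term 1: no divisor's leading term divides it; move -181/14 to the remainder.
  remainder -1/14u^2 + 41/14uw - 12w^2 + 3/4u - 355/14w - 181/14 ≠ 0; add k_3 = -1/14u^2 + 41/14uw - 12w^2 + 3/4u - 355/14w - 181/14 to the basis.

The other S-polynomials (S(h_1,k_3), S(h_2,k_3)) all reduce to 0 modulo the current basis, so we have a Gröbner basis.
Inter-reduce: drop elements whose leading term is divisible by another's, tail-reduce, and make monic.
Reduced Gröbner basis: {u^2 - 41uw + 168w^2 - 21/2u + 355w + 181, uv + 5/2u + 7/2v - 12w - 20, vw + 1/14u + 4/7v - 3/7w + 3/7}.

Since the reduced bases disagree, the two ideals are not the same.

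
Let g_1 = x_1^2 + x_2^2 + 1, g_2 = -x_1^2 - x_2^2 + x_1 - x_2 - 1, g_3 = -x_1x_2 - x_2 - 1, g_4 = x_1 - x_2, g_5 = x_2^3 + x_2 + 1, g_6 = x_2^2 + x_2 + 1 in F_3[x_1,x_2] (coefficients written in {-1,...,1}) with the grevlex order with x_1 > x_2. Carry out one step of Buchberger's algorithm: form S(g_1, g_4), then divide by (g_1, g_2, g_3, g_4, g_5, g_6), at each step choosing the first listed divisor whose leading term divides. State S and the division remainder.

lcm(LM(g_1), LM(g_4)) = x_1^2.
S = (lcm/LT(g_1))·g_1 − (lcm/LT(g_4))·g_4 = x_1x_2 + x_2^2 + 1.
Reduce S modulo (g_1, g_2, g_3, g_4, g_5, g_6) in that order:
  leading term x_1x_2: subtract (-1)·g_3 from x_1x_2 + x_2^2 + 1 → x_2^2 - x_2
  leading term x_2^2: subtract (1)·g_6 from x_2^2 - x_2 → x_2 - 1
  leading term x_2: no divisor's leading term divides it; move x_2 to the remainder.
  leading term 1: no divisor's leading term divides it; move -1 to the remainder.
The remainder x_2 - 1 is nonzero, so it would be added as the next basis element.
This is the inner loop of Buchberger's algorithm — each nonzero remainder becomes a new basis element.

S(g_1, g_4) = x_1x_2 + x_2^2 + 1; remainder on division = x_2 - 1.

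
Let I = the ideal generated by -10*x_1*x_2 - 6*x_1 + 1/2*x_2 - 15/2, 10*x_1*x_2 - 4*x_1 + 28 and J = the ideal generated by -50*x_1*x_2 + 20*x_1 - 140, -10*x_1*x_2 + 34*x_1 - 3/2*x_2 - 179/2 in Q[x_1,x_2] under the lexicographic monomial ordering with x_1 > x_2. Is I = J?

Yes, the ideals are equal.

Since reduced Gröbner bases are canonical representatives of ideals under a given ordering, it suffices to compute and compare them.
Buchberger on the first generating set:
f_1 = -10*x_1*x_2 - 6*x_1 + 1/2*x_2 - 15/2, LT = x_1*x_2.
f_2 = 10*x_1*x_2 - 4*x_1 + 28, LT = x_1*x_2.

S(f_1,f_2): lcm = x_1*x_2. S = x_1 - 1/20*x_2 - 41/20.
  leading term x_1: no divisor's leading term divides it; move x_1 to the remainder.
  leading term x_2: no divisor's leading term divides it; move -1/20*x_2 to the remainder.
  leading term 1: no divisor's leading term divides it; move -41/20 to the remainder.
  remainder x_1 - 1/20*x_2 - 41/20 ≠ 0; add g_3 = x_1 - 1/20*x_2 - 41/20 to the basis.

S(f_1,g_3): lcm = x_1*x_2. S = 3/5*x_1 + 1/20*x_2**2 + 2*x_2 + 3/4.
  leading term x_1: subtract (3/5)·g_3 from 3/5*x_1 + 1/20*x_2**2 + 2*x_2 + 3/4 → 1/20*x_2**2 + 203/100*x_2 + 99/50
  leading term x_2**2: no divisor's leading term divides it; move 1/20*x_2**2 to the remainder.
  leading term x_2: no divisor's leading term divides it; move 203/100*x_2 to the remainder.
  leading term 1: no divisor's leading term divides it; move 99/50 to the remainder.
  remainder 1/20*x_2**2 + 203/100*x_2 + 99/50 ≠ 0; add g_4 = 1/20*x_2**2 + 203/100*x_2 + 99/50 to the basis.

S(f_2,g_3): lcm = x_1*x_2. S = -2/5*x_1 + 1/20*x_2**2 + 41/20*x_2 + 14/5.
  leading term x_1: subtract (-2/5)·g_3 from -2/5*x_1 + 1/20*x_2**2 + 41/20*x_2 + 14/5 → 1/20*x_2**2 + 203/100*x_2 + 99/50
  leading term x_2**2: subtract (1)·g_4 from 1/20*x_2**2 + 203/100*x_2 + 99/50 → 0
  remainder 0.

S(f_1,g_4): lcm = x_1*x_2**2. S = -40*x_1*x_2 - 198/5*x_1 - 1/20*x_2**2 + 3/4*x_2.
  leading term x_1*x_2: subtract (4)·f_1 from -40*x_1*x_2 - 198/5*x_1 - 1/20*x_2**2 + 3/4*x_2 → -78/5*x_1 - 1/20*x_2**2 - 5/4*x_2 + 30
  leading term x_1: subtract (-78/5)·g_3 from -78/5*x_1 - 1/20*x_2**2 - 5/4*x_2 + 30 → -1/20*x_2**2 - 203/100*x_2 - 99/50
  leading term x_2**2: subtract (-1)·g_4 from -1/20*x_2**2 - 203/100*x_2 - 99/50 → 0
  remainder 0.

S(f_2,g_4): lcm = x_1*x_2**2. S = -41*x_1*x_2 - 198/5*x_1 + 14/5*x_2.
  leading term x_1*x_2: subtract (41/10)·f_1 from -41*x_1*x_2 - 198/5*x_1 + 14/5*x_2 → -15*x_1 + 3/4*x_2 + 123/4
  leading term x_1: subtract (-15)·g_3 from -15*x_1 + 3/4*x_2 + 123/4 → 0
  remainder 0.

S(g_3,g_4): leading monomials are coprime, so the S-polynomial reduces to 0 (Buchberger's first criterion).
Every S-polynomial of the final basis reduces to 0, so we have a Gröbner basis.
Inter-reduce: drop elements whose leading term is divisible by another's, tail-reduce, and make monic.
Reduced Gröbner basis: {x_1 - 1/20*x_2 - 41/20, x_2**2 + 203/5*x_2 + 198/5}.

Buchberger on the second generating set:
h_1 = -50*x_1*x_2 + 20*x_1 - 140, LT = x_1*x_2.
h_2 = -10*x_1*x_2 + 34*x_1 - 3/2*x_2 - 179/2, LT = x_1*x_2.

S(h_1,h_2): lcm = x_1*x_2. S = 3*x_1 - 3/20*x_2 - 123/20.
  leading term x_1: no divisor's leading term divides it; move 3*x_1 to the remainder.
  leading term x_2: no divisor's leading term divides it; move -3/20*x_2 to the remainder.
  leading term 1: no divisor's leading term divides it; move -123/20 to the remainder.
  remainder 3*x_1 - 3/20*x_2 - 123/20 ≠ 0; add k_3 = 3*x_1 - 3/20*x_2 - 123/20 to the basis.

S(h_1,k_3): lcm = x_1*x_2. S = -2/5*x_1 + 1/20*x_2**2 + 41/20*x_2 + 14/5.
  leading term x_1: subtract (-2/15)·k_3 from -2/5*x_1 + 1/20*x_2**2 + 41/20*x_2 + 14/5 → 1/20*x_2**2 + 203/100*x_2 + 99/50
  leading term x_2**2: no divisor's leading term divides it; move 1/20*x_2**2 to the remainder.
  leading term x_2: no divisor's leading term divides it; move 203/100*x_2 to the remainder.
  leading term 1: no divisor's leading term divides it; move 99/50 to the remainder.
  remainder 1/20*x_2**2 + 203/100*x_2 + 99/50 ≠ 0; add k_4 = 1/20*x_2**2 + 203/100*x_2 + 99/50 to the basis.

S(h_2,k_3): lcm = x_1*x_2. S = -17/5*x_1 + 1/20*x_2**2 + 11/5*x_2 + 179/20.
  leading term x_1: subtract (-17/15)·k_3 from -17/5*x_1 + 1/20*x_2**2 + 11/5*x_2 + 179/20 → 1/20*x_2**2 + 203/100*x_2 + 99/50
  leading term x_2**2: subtract (1)·k_4 from 1/20*x_2**2 + 203/100*x_2 + 99/50 → 0
  remainder 0.

S(h_1,k_4): lcm = x_1*x_2**2. S = -41*x_1*x_2 - 198/5*x_1 + 14/5*x_2.
  leading term x_1*x_2: subtract (41/50)·h_1 from -41*x_1*x_2 - 198/5*x_1 + 14/5*x_2 → -56*x_1 + 14/5*x_2 + 574/5
  leading term x_1: subtract (-56/3)·k_3 from -56*x_1 + 14/5*x_2 + 574/5 → 0
  remainder 0.

S(h_2,k_4): lcm = x_1*x_2**2. S = -44*x_1*x_2 - 198/5*x_1 + 3/20*x_2**2 + 179/20*x_2.
  leading term x_1*x_2: subtract (22/25)·h_1 from -44*x_1*x_2 - 198/5*x_1 + 3/20*x_2**2 + 179/20*x_2 → -286/5*x_1 + 3/20*x_2**2 + 179/20*x_2 + 616/5
  leading term x_1: subtract (-286/15)·k_3 from -286/5*x_1 + 3/20*x_2**2 + 179/20*x_2 + 616/5 → 3/20*x_2**2 + 609/100*x_2 + 297/50
  leading term x_2**2: subtract (3)·k_4 from 3/20*x_2**2 + 609/100*x_2 + 297/50 → 0
  remainder 0.

S(k_3,k_4): leading monomials are coprime, so the S-polynomial reduces to 0 (Buchberger's first criterion).
Every S-polynomial of the final basis reduces to 0, so we have a Gröbner basis.
Inter-reduce: drop elements whose leading term is divisible by another's, tail-reduce, and make monic.
Reduced Gröbner basis: {x_1 - 1/20*x_2 - 41/20, x_2**2 + 203/5*x_2 + 198/5}.

The two bases agree; hence the ideals are identical.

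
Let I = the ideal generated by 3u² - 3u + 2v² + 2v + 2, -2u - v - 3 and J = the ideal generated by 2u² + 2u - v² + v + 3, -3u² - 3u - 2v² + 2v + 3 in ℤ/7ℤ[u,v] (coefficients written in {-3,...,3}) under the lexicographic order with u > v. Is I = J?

Equality of ideals is decidable: compute both reduced Gröbner bases (unique for the ordering) and check whether they agree.
Buchberger on the first generating set:
f_1 = 3u² - 3u + 2v² + 2v + 2, LT = u².
f_2 = -2u - v - 3, LT = u.

S(f_1,f_2): lcm = u². S = 3uv + u + 3v² + 3v + 3.
  reduce S modulo (f_1, f_2):
  remainder -2v² - 2v - 2 ≠ 0; add g_3 = -2v² - 2v - 2 to the basis.

The other S-polynomials (S(f_1,g_3), S(f_2,g_3)) all reduce to 0 modulo the current basis, so we have a Gröbner basis.
Inter-reduce: drop elements whose leading term is divisible by another's, tail-reduce, and make monic.
Reduced Gröbner basis: {u - 3v - 2, v² + v + 1}.

Buchberger on the second generating set:
h_1 = 2u² + 2u - v² + v + 3, LT = u².
h_2 = -3u² - 3u - 2v² + 2v + 3, LT = u².

S(h_1,h_2): lcm = u². S = -1.
  reduce S modulo (h_1, h_2):
  remainder -1 ≠ 0; add k_3 = -1 to the basis.

The other S-polynomials (S(h_1,k_3), S(h_2,k_3)) all reduce to 0 modulo the current basis, so we have a Gröbner basis.
Inter-reduce: drop elements whose leading term is divisible by another's, tail-reduce, and make monic.
Reduced Gröbner basis: {1}.

These differ, so the ideals are not equal.

No, the ideals differ.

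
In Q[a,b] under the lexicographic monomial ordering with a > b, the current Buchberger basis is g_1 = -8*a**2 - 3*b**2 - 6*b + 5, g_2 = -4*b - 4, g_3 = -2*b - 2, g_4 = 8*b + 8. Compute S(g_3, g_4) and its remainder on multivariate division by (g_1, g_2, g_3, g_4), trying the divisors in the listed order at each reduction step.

S(g_3, g_4) = 0; remainder on division = 0.

lcm(LM(g_3), LM(g_4)) = b.
S = (lcm/LT(g_3))·g_3 − (lcm/LT(g_4))·g_4 = 0.
Reduce S modulo (g_1, g_2, g_3, g_4) in that order:
The remainder is 0, so this S-polynomial contributes no new basis element.
This is the inner loop of Buchberger's algorithm — each nonzero remainder becomes a new basis element.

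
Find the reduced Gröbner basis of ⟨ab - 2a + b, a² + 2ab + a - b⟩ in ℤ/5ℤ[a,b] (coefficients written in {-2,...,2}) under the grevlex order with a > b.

G = {a² + 2b, ab - 2a + b, b² - a + b}

f_1 = ab - 2a + b, LT = ab.
f_2 = a² + 2ab + a - b, LT = a².

S(f_1,f_2): lcm = a²b. S = -2ab² - 2a² + b².
  reduce S modulo (f_1, f_2):
  remainder -2b² + 2a - 2b ≠ 0; add g_3 = -2b² + 2a - 2b to the basis.

The other S-polynomials (S(f_1,g_3), S(f_2,g_3)) all reduce to 0 modulo the current basis, so we have a Gröbner basis.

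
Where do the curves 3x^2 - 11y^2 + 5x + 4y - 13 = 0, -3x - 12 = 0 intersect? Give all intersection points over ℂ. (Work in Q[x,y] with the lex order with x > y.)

Compute a lex Gröbner basis by Buchberger's algorithm.
f_1 = 3x^2 + 5x - 11y^2 + 4y - 13, LT = x^2.
f_2 = -3x - 12, LT = x.

S(f_1,f_2): lcm = x^2. S = -7/3x - 11/3y^2 + 4/3y - 13/3.
  reduce S modulo (f_1, f_2):
  remainder -11/3y^2 + 4/3y + 5 ≠ 0; add h_3 = -11/3y^2 + 4/3y + 5 to the basis.

The other S-polynomials (S(f_1,h_3), S(f_2,h_3)) all reduce to 0 modulo the current basis, so we have a Gröbner basis.
Inter-reduce: drop elements whose leading term is divisible by another's, tail-reduce, and make monic.
Reduced Gröbner basis: {x + 4, y^2 - 4/11y - 15/11}.

From the last basis element, y^2 - 4/11y - 15/11 = 0, so y takes values in {-1, 15/11}. Each choice, substituted upward through the basis, yields the corresponding point(s) of the solution set.
  y = -1: the earlier basis element becomes x + 4 = 0, giving x = -4 — point (-4, -1).
  y = 15/11: the earlier basis element becomes x + 4 = 0, giving x = -4 — point (-4, 15/11).
Zero-dimensionality of the ideal guarantees finitely many solutions over ℂ.

{(-4, -1), (-4, 15/11)}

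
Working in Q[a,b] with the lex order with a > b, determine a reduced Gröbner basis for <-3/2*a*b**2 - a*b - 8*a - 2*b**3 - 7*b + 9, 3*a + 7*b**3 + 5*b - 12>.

f_1 = -3/2*a*b**2 - a*b - 8*a - 2*b**3 - 7*b + 9, LT = a*b**2.
f_2 = 3*a + 7*b**3 + 5*b - 12, LT = a.

S(f_1,f_2): lcm = a*b**2. S = 2/3*a*b + 16/3*a - 7/3*b**5 - 1/3*b**3 + 4*b**2 + 14/3*b - 6.
  leading term a*b: subtract (2/9*b)·f_2 from 2/3*a*b + 16/3*a - 7/3*b**5 - 1/3*b**3 + 4*b**2 + 14/3*b - 6 → 16/3*a - 7/3*b**5 - 14/9*b**4 - 1/3*b**3 + 26/9*b**2 + 22/3*b - 6
  leading term a: subtract (16/9)·f_2 from 16/3*a - 7/3*b**5 - 14/9*b**4 - 1/3*b**3 + 26/9*b**2 + 22/3*b - 6 → -7/3*b**5 - 14/9*b**4 - 115/9*b**3 + 26/9*b**2 - 14/9*b + 46/3
  leading term b**5: no divisor's leading term divides it; move -7/3*b**5 to the remainder.
  leading term b**4: no divisor's leading term divides it; move -14/9*b**4 to the remainder.
  leading term b**3: no divisor's leading term divides it; move -115/9*b**3 to the remainder.
  leading term b**2: no divisor's leading term divides it; move 26/9*b**2 to the remainder.
  leading term b: no divisor's leading term divides it; move -14/9*b to the remainder.
  leading term 1: no divisor's leading term divides it; move 46/3 to the remainder.
  remainder -7/3*b**5 - 14/9*b**4 - 115/9*b**3 + 26/9*b**2 - 14/9*b + 46/3 ≠ 0; add g_3 = -7/3*b**5 - 14/9*b**4 - 115/9*b**3 + 26/9*b**2 - 14/9*b + 46/3 to the basis.

The other S-polynomials (S(f_1,g_3), S(f_2,g_3)) all reduce to 0 modulo the current basis, so we have a Gröbner basis.
Inter-reduce: drop elements whose leading term is divisible by another's, tail-reduce, and make monic.

G = {a + 7/3*b**3 + 5/3*b - 4, b**5 + 2/3*b**4 + 115/21*b**3 - 26/21*b**2 + 2/3*b - 46/7}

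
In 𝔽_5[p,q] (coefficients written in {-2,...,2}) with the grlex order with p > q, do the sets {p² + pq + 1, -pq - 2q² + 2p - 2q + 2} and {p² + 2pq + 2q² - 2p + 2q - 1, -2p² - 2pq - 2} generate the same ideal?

Yes, the ideals are equal.

Since reduced Gröbner bases are canonical representatives of ideals under a given ordering, it suffices to compute and compare them.
Buchberger on the first generating set:
f_1 = p² + pq + 1, LT = p².
f_2 = -pq - 2q² + 2p - 2q + 2, LT = pq.

S(f_1,f_2): lcm = p²q. S = -pq² + 2p² - 2pq + 2p + q.
  leading term pq²: subtract (q)·f_2 from -pq² + 2p² - 2pq + 2p + q → 2q³ + 2p² + pq + 2q² + 2p - q
  leading term q³: no divisor's leading term divides it; move 2q³ to the remainder.
  leading term p²: subtract (2)·f_1 from 2p² + pq + 2q² + 2p - q → -pq + 2q² + 2p - q - 2
  leading term pq: subtract (1)·f_2 from -pq + 2q² + 2p - q - 2 → -q² + q + 1
  leading term q²: no divisor's leading term divides it; move -q² to the remainder.
  leading term q: no divisor's leading term divides it; move q to the remainder.
  leading term 1: no divisor's leading term divides it; move 1 to the remainder.
  remainder 2q³ - q² + q + 1 ≠ 0; add g_3 = 2q³ - q² + q + 1 to the basis.

The other S-polynomials (S(f_1,g_3), S(f_2,g_3)) all reduce to 0 modulo the current basis, so we have a Gröbner basis.
Inter-reduce: drop elements whose leading term is divisible by another's, tail-reduce, and make monic.
Reduced Gröbner basis: {q³ + 2q² - 2q - 2, p² - 2q² + 2p - 2q - 2, pq + 2q² - 2p + 2q - 2}.

Buchberger on the second generating set:
h_1 = p² + 2pq + 2q² - 2p + 2q - 1, LT = p².
h_2 = -2p² - 2pq - 2, LT = p².

S(h_1,h_2): lcm = p². S = pq + 2q² - 2p + 2q - 2.
  leading term pq: no divisor's leading term divides it; move pq to the remainder.
  leading term q²: no divisor's leading term divides it; move 2q² to the remainder.
  leading term p: no divisor's leading term divides it; move -2p to the remainder.
  leading term q: no divisor's leading term divides it; move 2q to the remainder.
  leading term 1: no divisor's leading term divides it; move -2 to the remainder.
  remainder pq + 2q² - 2p + 2q - 2 ≠ 0; add k_3 = pq + 2q² - 2p + 2q - 2 to the basis.

S(h_1,k_3): lcm = p²q. S = 2q³ + 2p² + pq + 2q² + 2p - q.
  leading term q³: no divisor's leading term divides it; move 2q³ to the remainder.
  leading term p²: subtract (2)·h_1 from 2p² + pq + 2q² + 2p - q → 2pq - 2q² + p + 2
  leading term pq: subtract (2)·k_3 from 2pq - 2q² + p + 2 → -q² + q + 1
  leading term q²: no divisor's leading term divides it; move -q² to the remainder.
  leading term q: no divisor's leading term divides it; move q to the remainder.
  leading term 1: no divisor's leading term divides it; move 1 to the remainder.
  remainder 2q³ - q² + q + 1 ≠ 0; add k_4 = 2q³ - q² + q + 1 to the basis.

The other S-polynomials (S(h_2,k_3), S(h_1,k_4), S(h_2,k_4), S(k_3,k_4)) all reduce to 0 modulo the current basis, so we have a Gröbner basis.
Inter-reduce: drop elements whose leading term is divisible by another's, tail-reduce, and make monic.
Reduced Gröbner basis: {q³ + 2q² - 2q - 2, p² - 2q² + 2p - 2q - 2, pq + 2q² - 2p + 2q - 2}.

The two bases agree; hence the ideals are identical.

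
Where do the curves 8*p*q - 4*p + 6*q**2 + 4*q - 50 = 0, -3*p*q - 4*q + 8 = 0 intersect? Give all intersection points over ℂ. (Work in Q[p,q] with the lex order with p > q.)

{(-4, -1), (-35/12 - sqrt(937)/12, 19/18 - sqrt(937)/18), (-35/12 + sqrt(937)/12, 19/18 + sqrt(937)/18)}

Compute a lex Gröbner basis by Buchberger's algorithm.
f_1 = 8*p*q - 4*p + 6*q**2 + 4*q - 50, LT = p*q.
f_2 = -3*p*q - 4*q + 8, LT = p*q.

S(f_1,f_2): lcm = p*q. S = -1/2*p + 3/4*q**2 - 5/6*q - 43/12.
  leading term p: no divisor's leading term divides it; move -1/2*p to the remainder.
  leading term q**2: no divisor's leading term divides it; move 3/4*q**2 to the remainder.
  leading term q: no divisor's leading term divides it; move -5/6*q to the remainder.
  leading term 1: no divisor's leading term divides it; move -43/12 to the remainder.
  remainder -1/2*p + 3/4*q**2 - 5/6*q - 43/12 ≠ 0; add h_3 = -1/2*p + 3/4*q**2 - 5/6*q - 43/12 to the basis.

S(f_1,h_3): lcm = p*q. S = -1/2*p + 3/2*q**3 - 11/12*q**2 - 20/3*q - 25/4.
  leading term p: subtract (1)·h_3 from -1/2*p + 3/2*q**3 - 11/12*q**2 - 20/3*q - 25/4 → 3/2*q**3 - 5/3*q**2 - 35/6*q - 8/3
  leading term q**3: no divisor's leading term divides it; move 3/2*q**3 to the remainder.
  leading term q**2: no divisor's leading term divides it; move -5/3*q**2 to the remainder.
  leading term q: no divisor's leading term divides it; move -35/6*q to the remainder.
  leading term 1: no divisor's leading term divides it; move -8/3 to the remainder.
  remainder 3/2*q**3 - 5/3*q**2 - 35/6*q - 8/3 ≠ 0; add h_4 = 3/2*q**3 - 5/3*q**2 - 35/6*q - 8/3 to the basis.

The other S-polynomials (S(f_2,h_3), S(f_1,h_4), S(f_2,h_4), S(h_3,h_4)) all reduce to 0 modulo the current basis, so we have a Gröbner basis.
Inter-reduce: drop elements whose leading term is divisible by another's, tail-reduce, and make monic.
Reduced Gröbner basis: {p - 3/2*q**2 + 5/3*q + 43/6, q**3 - 10/9*q**2 - 35/9*q - 16/9}.

A lex Gröbner basis eliminates variables successively. Here q**3 - 10/9*q**2 - 35/9*q - 16/9 depends only on q, with roots {-1, 19/18 - sqrt(937)/18, 19/18 + sqrt(937)/18}; lifting each root through the earlier basis elements recovers the full solutions.
  q = -1: the earlier basis element becomes p + 4 = 0, giving p = -4 — point (-4, -1).
  q = 19/18 - sqrt(937)/18: the earlier basis element becomes p + sqrt(937)/12 + 35/12 = 0, giving p = -35/12 - sqrt(937)/12 — point (-35/12 - sqrt(937)/12, 19/18 - sqrt(937)/18).
  q = 19/18 + sqrt(937)/18: the earlier basis element becomes p - sqrt(937)/12 + 35/12 = 0, giving p = -35/12 + sqrt(937)/12 — point (-35/12 + sqrt(937)/12, 19/18 + sqrt(937)/18).
Each listed point satisfies every original equation (direct substitution).
This is the nonlinear analogue of row-reducing a linear system.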